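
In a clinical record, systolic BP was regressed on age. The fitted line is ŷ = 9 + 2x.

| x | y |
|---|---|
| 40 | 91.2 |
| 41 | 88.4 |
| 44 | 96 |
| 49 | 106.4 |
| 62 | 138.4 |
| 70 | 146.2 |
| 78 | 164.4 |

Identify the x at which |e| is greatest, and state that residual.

x = 62, e = 5.4

x=40: ŷ = 9 + 2·40 = 89; e = 91.2 − 89 = 2.2
x=41: ŷ = 9 + 2·41 = 91; e = 88.4 − 91 = -2.6
x=44: ŷ = 9 + 2·44 = 97; e = 96 − 97 = -1
x=49: ŷ = 9 + 2·49 = 107; e = 106.4 − 107 = -0.6
x=62: ŷ = 9 + 2·62 = 133; e = 138.4 − 133 = 5.4
x=70: ŷ = 9 + 2·70 = 149; e = 146.2 − 149 = -2.8
x=78: ŷ = 9 + 2·78 = 165; e = 164.4 − 165 = -0.6
Largest |e| is 5.4 at x = 62, residual 5.4.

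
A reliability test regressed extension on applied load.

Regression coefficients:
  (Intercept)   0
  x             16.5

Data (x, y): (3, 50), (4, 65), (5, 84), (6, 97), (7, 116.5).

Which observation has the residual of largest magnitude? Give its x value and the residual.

x=3: ŷ = 16.5·3 = 49.5; r = 50 − 49.5 = 0.5
x=4: ŷ = 16.5·4 = 66; r = 65 − 66 = -1
x=5: ŷ = 16.5·5 = 82.5; r = 84 − 82.5 = 1.5
x=6: ŷ = 16.5·6 = 99; r = 97 − 99 = -2
x=7: ŷ = 16.5·7 = 115.5; r = 116.5 − 115.5 = 1
Largest |r| is 2 at x = 6, residual -2.

x = 6, r = -2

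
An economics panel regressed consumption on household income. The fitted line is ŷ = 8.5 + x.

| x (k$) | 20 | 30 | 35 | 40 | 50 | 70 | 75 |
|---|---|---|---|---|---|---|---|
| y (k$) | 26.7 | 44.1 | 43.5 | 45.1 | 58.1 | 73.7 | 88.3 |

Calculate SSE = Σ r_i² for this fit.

x=20: ŷ = 8.5 + 20 = 28.5; r = 26.7 − 28.5 = -1.8
x=30: ŷ = 8.5 + 30 = 38.5; r = 44.1 − 38.5 = 5.6
x=35: ŷ = 8.5 + 35 = 43.5; r = 43.5 − 43.5 = 0
x=40: ŷ = 8.5 + 40 = 48.5; r = 45.1 − 48.5 = -3.4
x=50: ŷ = 8.5 + 50 = 58.5; r = 58.1 − 58.5 = -0.4
x=70: ŷ = 8.5 + 70 = 78.5; r = 73.7 − 78.5 = -4.8
x=75: ŷ = 8.5 + 75 = 83.5; r = 88.3 − 83.5 = 4.8
SSE = 3.24 + 31.36 + 0 + 11.56 + 0.16 + 23.04 + 23.04 = 92.4

SSE = 92.4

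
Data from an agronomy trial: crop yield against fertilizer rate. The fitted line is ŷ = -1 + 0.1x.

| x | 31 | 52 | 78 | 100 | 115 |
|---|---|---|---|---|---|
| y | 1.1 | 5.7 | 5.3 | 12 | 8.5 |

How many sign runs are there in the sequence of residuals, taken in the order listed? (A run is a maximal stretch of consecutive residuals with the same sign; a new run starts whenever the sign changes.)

5 runs

x=31: ŷ = -1 + 0.1·31 = 2.1; r = 1.1 − 2.1 = -1
x=52: ŷ = -1 + 0.1·52 = 4.2; r = 5.7 − 4.2 = 1.5
x=78: ŷ = -1 + 0.1·78 = 6.8; r = 5.3 − 6.8 = -1.5
x=100: ŷ = -1 + 0.1·100 = 9; r = 12 − 9 = 3
x=115: ŷ = -1 + 0.1·115 = 10.5; r = 8.5 − 10.5 = -2
Signs: − + − + −
Runs: −×1, +×1, −×1, +×1, −×1 → 5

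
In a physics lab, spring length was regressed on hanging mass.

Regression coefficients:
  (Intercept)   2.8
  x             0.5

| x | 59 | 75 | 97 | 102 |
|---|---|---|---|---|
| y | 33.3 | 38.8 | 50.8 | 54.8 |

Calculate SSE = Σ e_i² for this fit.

SSE = 4.5

x=59: ŷ = 2.8 + 0.5·59 = 32.3; e = 33.3 − 32.3 = 1
x=75: ŷ = 2.8 + 0.5·75 = 40.3; e = 38.8 − 40.3 = -1.5
x=97: ŷ = 2.8 + 0.5·97 = 51.3; e = 50.8 − 51.3 = -0.5
x=102: ŷ = 2.8 + 0.5·102 = 53.8; e = 54.8 − 53.8 = 1
SSE = 1 + 2.25 + 0.25 + 1 = 4.5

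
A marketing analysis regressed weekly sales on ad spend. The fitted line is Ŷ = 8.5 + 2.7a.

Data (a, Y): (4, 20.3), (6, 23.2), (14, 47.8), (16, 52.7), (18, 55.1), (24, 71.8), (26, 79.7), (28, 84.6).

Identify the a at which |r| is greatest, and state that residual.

a = 18, r = -2

a=4: Ŷ = 8.5 + 2.7·4 = 19.3; r = 20.3 − 19.3 = 1
a=6: Ŷ = 8.5 + 2.7·6 = 24.7; r = 23.2 − 24.7 = -1.5
a=14: Ŷ = 8.5 + 2.7·14 = 46.3; r = 47.8 − 46.3 = 1.5
a=16: Ŷ = 8.5 + 2.7·16 = 51.7; r = 52.7 − 51.7 = 1
a=18: Ŷ = 8.5 + 2.7·18 = 57.1; r = 55.1 − 57.1 = -2
a=24: Ŷ = 8.5 + 2.7·24 = 73.3; r = 71.8 − 73.3 = -1.5
a=26: Ŷ = 8.5 + 2.7·26 = 78.7; r = 79.7 − 78.7 = 1
a=28: Ŷ = 8.5 + 2.7·28 = 84.1; r = 84.6 − 84.1 = 0.5
Largest |r| is 2 at a = 18, residual -2.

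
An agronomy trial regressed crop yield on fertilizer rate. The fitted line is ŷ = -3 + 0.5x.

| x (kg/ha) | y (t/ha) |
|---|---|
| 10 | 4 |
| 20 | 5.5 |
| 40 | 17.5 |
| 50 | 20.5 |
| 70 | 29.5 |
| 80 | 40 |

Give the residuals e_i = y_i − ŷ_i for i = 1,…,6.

2, -1.5, 0.5, -1.5, -2.5, 3

x=10: ŷ = -3 + 0.5·10 = 2; e = 4 − 2 = 2
x=20: ŷ = -3 + 0.5·20 = 7; e = 5.5 − 7 = -1.5
x=40: ŷ = -3 + 0.5·40 = 17; e = 17.5 − 17 = 0.5
x=50: ŷ = -3 + 0.5·50 = 22; e = 20.5 − 22 = -1.5
x=70: ŷ = -3 + 0.5·70 = 32; e = 29.5 − 32 = -2.5
x=80: ŷ = -3 + 0.5·80 = 37; e = 40 − 37 = 3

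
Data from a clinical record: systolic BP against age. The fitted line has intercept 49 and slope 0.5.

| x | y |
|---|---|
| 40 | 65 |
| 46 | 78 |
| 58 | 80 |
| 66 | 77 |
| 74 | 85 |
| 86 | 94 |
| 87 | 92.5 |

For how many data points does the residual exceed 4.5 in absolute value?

x=40: ŷ = 49 + 0.5·40 = 69; e = 65 − 69 = -4
x=46: ŷ = 49 + 0.5·46 = 72; e = 78 − 72 = 6
x=58: ŷ = 49 + 0.5·58 = 78; e = 80 − 78 = 2
x=66: ŷ = 49 + 0.5·66 = 82; e = 77 − 82 = -5
x=74: ŷ = 49 + 0.5·74 = 86; e = 85 − 86 = -1
x=86: ŷ = 49 + 0.5·86 = 92; e = 94 − 92 = 2
x=87: ŷ = 49 + 0.5·87 = 92.5; e = 92.5 − 92.5 = 0
|e| > 4.5: x=46 (|e|=6), x=66 (|e|=5) → 2

2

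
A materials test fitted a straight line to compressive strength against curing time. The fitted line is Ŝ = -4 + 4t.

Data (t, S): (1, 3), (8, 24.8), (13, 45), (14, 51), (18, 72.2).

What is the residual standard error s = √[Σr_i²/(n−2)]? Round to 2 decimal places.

s = 3.95

t=1: Ŝ = -4 + 4·1 = 0; r = 3 − 0 = 3
t=8: Ŝ = -4 + 4·8 = 28; r = 24.8 − 28 = -3.2
t=13: Ŝ = -4 + 4·13 = 48; r = 45 − 48 = -3
t=14: Ŝ = -4 + 4·14 = 52; r = 51 − 52 = -1
t=18: Ŝ = -4 + 4·18 = 68; r = 72.2 − 68 = 4.2
SSE = 9 + 10.24 + 9 + 1 + 17.64 = 46.88
s = √(46.88/3) = √15.6267 ≈ 3.95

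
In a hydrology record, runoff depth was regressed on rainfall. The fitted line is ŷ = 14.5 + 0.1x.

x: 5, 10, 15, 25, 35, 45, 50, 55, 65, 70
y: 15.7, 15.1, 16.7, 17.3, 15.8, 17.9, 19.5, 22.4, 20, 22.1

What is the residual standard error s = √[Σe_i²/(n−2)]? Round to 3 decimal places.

x=5: ŷ = 14.5 + 0.1·5 = 15; e = 15.7 − 15 = 0.7
x=10: ŷ = 14.5 + 0.1·10 = 15.5; e = 15.1 − 15.5 = -0.4
x=15: ŷ = 14.5 + 0.1·15 = 16; e = 16.7 − 16 = 0.7
x=25: ŷ = 14.5 + 0.1·25 = 17; e = 17.3 − 17 = 0.3
x=35: ŷ = 14.5 + 0.1·35 = 18; e = 15.8 − 18 = -2.2
x=45: ŷ = 14.5 + 0.1·45 = 19; e = 17.9 − 19 = -1.1
x=50: ŷ = 14.5 + 0.1·50 = 19.5; e = 19.5 − 19.5 = 0
x=55: ŷ = 14.5 + 0.1·55 = 20; e = 22.4 − 20 = 2.4
x=65: ŷ = 14.5 + 0.1·65 = 21; e = 20 − 21 = -1
x=70: ŷ = 14.5 + 0.1·70 = 21.5; e = 22.1 − 21.5 = 0.6
SSE = 0.49 + 0.16 + 0.49 + 0.09 + 4.84 + 1.21 + 0 + 5.76 + 1 + 0.36 = 14.4
s = √(14.4/8) = √1.8 ≈ 1.342

s = 1.342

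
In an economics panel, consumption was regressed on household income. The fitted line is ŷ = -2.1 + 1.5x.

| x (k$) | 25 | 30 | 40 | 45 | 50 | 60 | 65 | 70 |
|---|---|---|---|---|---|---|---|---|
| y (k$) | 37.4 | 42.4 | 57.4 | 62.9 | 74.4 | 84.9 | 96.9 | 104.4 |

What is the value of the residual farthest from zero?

x=25: ŷ = -2.1 + 1.5·25 = 35.4; e = 37.4 − 35.4 = 2
x=30: ŷ = -2.1 + 1.5·30 = 42.9; e = 42.4 − 42.9 = -0.5
x=40: ŷ = -2.1 + 1.5·40 = 57.9; e = 57.4 − 57.9 = -0.5
x=45: ŷ = -2.1 + 1.5·45 = 65.4; e = 62.9 − 65.4 = -2.5
x=50: ŷ = -2.1 + 1.5·50 = 72.9; e = 74.4 − 72.9 = 1.5
x=60: ŷ = -2.1 + 1.5·60 = 87.9; e = 84.9 − 87.9 = -3
x=65: ŷ = -2.1 + 1.5·65 = 95.4; e = 96.9 − 95.4 = 1.5
x=70: ŷ = -2.1 + 1.5·70 = 102.9; e = 104.4 − 102.9 = 1.5
Largest |e| is 3 at x = 60, residual -3.

e = -3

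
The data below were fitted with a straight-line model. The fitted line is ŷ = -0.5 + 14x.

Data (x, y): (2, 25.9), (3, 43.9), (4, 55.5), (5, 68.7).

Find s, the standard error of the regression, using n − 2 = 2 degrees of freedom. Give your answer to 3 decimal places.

x=2: ŷ = -0.5 + 14·2 = 27.5; e = 25.9 − 27.5 = -1.6
x=3: ŷ = -0.5 + 14·3 = 41.5; e = 43.9 − 41.5 = 2.4
x=4: ŷ = -0.5 + 14·4 = 55.5; e = 55.5 − 55.5 = 0
x=5: ŷ = -0.5 + 14·5 = 69.5; e = 68.7 − 69.5 = -0.8
SSE = 2.56 + 5.76 + 0 + 0.64 = 8.96
s = √(8.96/2) = √4.48 ≈ 2.117

s = 2.117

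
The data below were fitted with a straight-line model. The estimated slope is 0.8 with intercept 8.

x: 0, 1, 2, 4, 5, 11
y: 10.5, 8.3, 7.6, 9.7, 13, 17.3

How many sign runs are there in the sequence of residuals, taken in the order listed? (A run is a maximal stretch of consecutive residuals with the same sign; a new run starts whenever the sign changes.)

3 runs

x=0: ŷ = 8 + 0.8·0 = 8; r = 10.5 − 8 = 2.5
x=1: ŷ = 8 + 0.8·1 = 8.8; r = 8.3 − 8.8 = -0.5
x=2: ŷ = 8 + 0.8·2 = 9.6; r = 7.6 − 9.6 = -2
x=4: ŷ = 8 + 0.8·4 = 11.2; r = 9.7 − 11.2 = -1.5
x=5: ŷ = 8 + 0.8·5 = 12; r = 13 − 12 = 1
x=11: ŷ = 8 + 0.8·11 = 16.8; r = 17.3 − 16.8 = 0.5
Signs: + − − − + +
Runs: +×1, −×3, +×2 → 3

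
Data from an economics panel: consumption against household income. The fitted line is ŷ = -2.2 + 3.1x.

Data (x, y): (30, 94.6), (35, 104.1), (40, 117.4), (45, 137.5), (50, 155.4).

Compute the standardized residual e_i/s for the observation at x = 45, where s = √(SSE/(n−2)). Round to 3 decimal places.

x=30: ŷ = -2.2 + 3.1·30 = 90.8; e = 94.6 − 90.8 = 3.8
x=35: ŷ = -2.2 + 3.1·35 = 106.3; e = 104.1 − 106.3 = -2.2
x=40: ŷ = -2.2 + 3.1·40 = 121.8; e = 117.4 − 121.8 = -4.4
x=45: ŷ = -2.2 + 3.1·45 = 137.3; e = 137.5 − 137.3 = 0.2
x=50: ŷ = -2.2 + 3.1·50 = 152.8; e = 155.4 − 152.8 = 2.6
SSE = 14.44 + 4.84 + 19.36 + 0.04 + 6.76 = 45.44
s = √(45.44/3) = 3.89187
e/s = 0.2 / 3.89187 = 0.051

0.051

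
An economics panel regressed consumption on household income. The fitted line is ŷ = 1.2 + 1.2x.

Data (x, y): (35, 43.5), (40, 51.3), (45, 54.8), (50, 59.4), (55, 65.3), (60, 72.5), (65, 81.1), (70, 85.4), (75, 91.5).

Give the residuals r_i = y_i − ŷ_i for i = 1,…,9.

0.3, 2.1, -0.4, -1.8, -1.9, -0.7, 1.9, 0.2, 0.3

x=35: ŷ = 1.2 + 1.2·35 = 43.2; r = 43.5 − 43.2 = 0.3
x=40: ŷ = 1.2 + 1.2·40 = 49.2; r = 51.3 − 49.2 = 2.1
x=45: ŷ = 1.2 + 1.2·45 = 55.2; r = 54.8 − 55.2 = -0.4
x=50: ŷ = 1.2 + 1.2·50 = 61.2; r = 59.4 − 61.2 = -1.8
x=55: ŷ = 1.2 + 1.2·55 = 67.2; r = 65.3 − 67.2 = -1.9
x=60: ŷ = 1.2 + 1.2·60 = 73.2; r = 72.5 − 73.2 = -0.7
x=65: ŷ = 1.2 + 1.2·65 = 79.2; r = 81.1 − 79.2 = 1.9
x=70: ŷ = 1.2 + 1.2·70 = 85.2; r = 85.4 − 85.2 = 0.2
x=75: ŷ = 1.2 + 1.2·75 = 91.2; r = 91.5 − 91.2 = 0.3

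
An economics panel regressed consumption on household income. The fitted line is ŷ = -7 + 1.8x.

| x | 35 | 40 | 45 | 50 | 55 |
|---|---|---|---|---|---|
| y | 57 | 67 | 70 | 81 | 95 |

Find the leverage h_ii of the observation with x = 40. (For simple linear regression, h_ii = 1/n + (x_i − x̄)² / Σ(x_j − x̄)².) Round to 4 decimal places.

h = 0.3000

x̄ = (35 + 40 + 45 + 50 + 55)/5 = 45
Σ(x − x̄)² = 100 + 25 + 0 + 25 + 100 = 250
h = 1/5 + (-5)²/250 = 0.2 + 0.1 = 0.3000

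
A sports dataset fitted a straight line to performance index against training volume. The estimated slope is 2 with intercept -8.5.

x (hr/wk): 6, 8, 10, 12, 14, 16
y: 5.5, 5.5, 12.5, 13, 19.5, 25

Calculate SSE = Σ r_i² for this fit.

SSE = 17.5

x=6: ŷ = -8.5 + 2·6 = 3.5; r = 5.5 − 3.5 = 2
x=8: ŷ = -8.5 + 2·8 = 7.5; r = 5.5 − 7.5 = -2
x=10: ŷ = -8.5 + 2·10 = 11.5; r = 12.5 − 11.5 = 1
x=12: ŷ = -8.5 + 2·12 = 15.5; r = 13 − 15.5 = -2.5
x=14: ŷ = -8.5 + 2·14 = 19.5; r = 19.5 − 19.5 = 0
x=16: ŷ = -8.5 + 2·16 = 23.5; r = 25 − 23.5 = 1.5
SSE = 4 + 4 + 1 + 6.25 + 0 + 2.25 = 17.5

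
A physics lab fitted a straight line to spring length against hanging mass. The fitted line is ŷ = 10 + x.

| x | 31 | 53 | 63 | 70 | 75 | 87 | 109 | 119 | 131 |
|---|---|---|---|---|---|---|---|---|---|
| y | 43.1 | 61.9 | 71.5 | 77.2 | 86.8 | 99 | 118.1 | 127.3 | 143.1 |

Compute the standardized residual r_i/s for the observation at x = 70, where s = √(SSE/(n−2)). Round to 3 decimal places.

x=31: ŷ = 10 + 31 = 41; r = 43.1 − 41 = 2.1
x=53: ŷ = 10 + 53 = 63; r = 61.9 − 63 = -1.1
x=63: ŷ = 10 + 63 = 73; r = 71.5 − 73 = -1.5
x=70: ŷ = 10 + 70 = 80; r = 77.2 − 80 = -2.8
x=75: ŷ = 10 + 75 = 85; r = 86.8 − 85 = 1.8
x=87: ŷ = 10 + 87 = 97; r = 99 − 97 = 2
x=109: ŷ = 10 + 109 = 119; r = 118.1 − 119 = -0.9
x=119: ŷ = 10 + 119 = 129; r = 127.3 − 129 = -1.7
x=131: ŷ = 10 + 131 = 141; r = 143.1 − 141 = 2.1
SSE = 4.41 + 1.21 + 2.25 + 7.84 + 3.24 + 4 + 0.81 + 2.89 + 4.41 = 31.06
s = √(31.06/7) = 2.10645
r/s = -2.8 / 2.10645 = -1.329

-1.329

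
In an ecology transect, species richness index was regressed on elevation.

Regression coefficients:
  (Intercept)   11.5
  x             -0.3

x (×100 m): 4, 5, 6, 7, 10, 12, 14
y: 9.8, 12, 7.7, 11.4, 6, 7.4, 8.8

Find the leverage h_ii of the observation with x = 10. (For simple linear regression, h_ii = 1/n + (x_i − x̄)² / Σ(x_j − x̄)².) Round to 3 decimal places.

x̄ = (4 + 5 + 6 + 7 + 10 + 12 + 14)/7 = 8.28571
Σ(x − x̄)² = 18.3673 + 10.7959 + 5.22449 + 1.65306 + 2.93878 + 13.7959 + 32.6531 = 85.4286
h = 1/7 + (1.71429)²/85.4286 = 0.142857 + 0.0344004 = 0.177

h = 0.177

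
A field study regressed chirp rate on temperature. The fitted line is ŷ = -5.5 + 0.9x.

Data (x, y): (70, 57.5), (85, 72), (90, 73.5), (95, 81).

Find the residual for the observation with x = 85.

e = 1

ŷ = -5.5 + 0.9·85 = 71
e = 72 − 71 = 1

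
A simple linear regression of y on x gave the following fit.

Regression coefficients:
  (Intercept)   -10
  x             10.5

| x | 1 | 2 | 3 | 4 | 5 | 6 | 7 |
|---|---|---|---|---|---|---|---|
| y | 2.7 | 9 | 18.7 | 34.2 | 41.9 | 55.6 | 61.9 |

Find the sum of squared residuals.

SSE = 31.2

x=1: ŷ = -10 + 10.5·1 = 0.5; r = 2.7 − 0.5 = 2.2
x=2: ŷ = -10 + 10.5·2 = 11; r = 9 − 11 = -2
x=3: ŷ = -10 + 10.5·3 = 21.5; r = 18.7 − 21.5 = -2.8
x=4: ŷ = -10 + 10.5·4 = 32; r = 34.2 − 32 = 2.2
x=5: ŷ = -10 + 10.5·5 = 42.5; r = 41.9 − 42.5 = -0.6
x=6: ŷ = -10 + 10.5·6 = 53; r = 55.6 − 53 = 2.6
x=7: ŷ = -10 + 10.5·7 = 63.5; r = 61.9 − 63.5 = -1.6
SSE = 4.84 + 4 + 7.84 + 4.84 + 0.36 + 6.76 + 2.56 = 31.2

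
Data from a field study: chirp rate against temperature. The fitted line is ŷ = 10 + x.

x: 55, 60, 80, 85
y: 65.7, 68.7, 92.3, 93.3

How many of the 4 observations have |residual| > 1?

x=55: ŷ = 10 + 55 = 65; r = 65.7 − 65 = 0.7
x=60: ŷ = 10 + 60 = 70; r = 68.7 − 70 = -1.3
x=80: ŷ = 10 + 80 = 90; r = 92.3 − 90 = 2.3
x=85: ŷ = 10 + 85 = 95; r = 93.3 − 95 = -1.7
|r| > 1: x=60 (|r|=1.3), x=80 (|r|=2.3), x=85 (|r|=1.7) → 3

3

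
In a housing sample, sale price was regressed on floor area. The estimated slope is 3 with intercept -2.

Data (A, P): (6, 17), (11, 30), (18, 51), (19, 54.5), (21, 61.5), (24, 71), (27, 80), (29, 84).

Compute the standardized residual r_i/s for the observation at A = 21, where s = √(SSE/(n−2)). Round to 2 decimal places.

0.48

A=6: ŷ = -2 + 3·6 = 16; r = 17 − 16 = 1
A=11: ŷ = -2 + 3·11 = 31; r = 30 − 31 = -1
A=18: ŷ = -2 + 3·18 = 52; r = 51 − 52 = -1
A=19: ŷ = -2 + 3·19 = 55; r = 54.5 − 55 = -0.5
A=21: ŷ = -2 + 3·21 = 61; r = 61.5 − 61 = 0.5
A=24: ŷ = -2 + 3·24 = 70; r = 71 − 70 = 1
A=27: ŷ = -2 + 3·27 = 79; r = 80 − 79 = 1
A=29: ŷ = -2 + 3·29 = 85; r = 84 − 85 = -1
SSE = 1 + 1 + 1 + 0.25 + 0.25 + 1 + 1 + 1 = 6.5
s = √(6.5/6) = 1.04083
r/s = 0.5 / 1.04083 = 0.48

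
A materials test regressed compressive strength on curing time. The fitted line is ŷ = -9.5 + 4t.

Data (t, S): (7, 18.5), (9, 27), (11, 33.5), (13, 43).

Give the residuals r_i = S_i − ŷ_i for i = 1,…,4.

0, 0.5, -1, 0.5

t=7: ŷ = -9.5 + 4·7 = 18.5; r = 18.5 − 18.5 = 0
t=9: ŷ = -9.5 + 4·9 = 26.5; r = 27 − 26.5 = 0.5
t=11: ŷ = -9.5 + 4·11 = 34.5; r = 33.5 − 34.5 = -1
t=13: ŷ = -9.5 + 4·13 = 42.5; r = 43 − 42.5 = 0.5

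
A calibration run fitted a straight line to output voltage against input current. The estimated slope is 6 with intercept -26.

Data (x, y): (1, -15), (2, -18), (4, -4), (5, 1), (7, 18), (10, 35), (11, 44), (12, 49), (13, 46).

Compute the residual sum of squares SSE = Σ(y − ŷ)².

x=1: ŷ = -26 + 6·1 = -20; r = -15 − (-20) = 5
x=2: ŷ = -26 + 6·2 = -14; r = -18 − (-14) = -4
x=4: ŷ = -26 + 6·4 = -2; r = -4 − (-2) = -2
x=5: ŷ = -26 + 6·5 = 4; r = 1 − 4 = -3
x=7: ŷ = -26 + 6·7 = 16; r = 18 − 16 = 2
x=10: ŷ = -26 + 6·10 = 34; r = 35 − 34 = 1
x=11: ŷ = -26 + 6·11 = 40; r = 44 − 40 = 4
x=12: ŷ = -26 + 6·12 = 46; r = 49 − 46 = 3
x=13: ŷ = -26 + 6·13 = 52; r = 46 − 52 = -6
SSE = 25 + 16 + 4 + 9 + 4 + 1 + 16 + 9 + 36 = 120

SSE = 120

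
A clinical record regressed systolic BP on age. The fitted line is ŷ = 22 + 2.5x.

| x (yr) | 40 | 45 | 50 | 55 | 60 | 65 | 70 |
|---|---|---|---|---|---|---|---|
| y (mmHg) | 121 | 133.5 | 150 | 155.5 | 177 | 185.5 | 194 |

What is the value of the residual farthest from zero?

r = 5

x=40: ŷ = 22 + 2.5·40 = 122; r = 121 − 122 = -1
x=45: ŷ = 22 + 2.5·45 = 134.5; r = 133.5 − 134.5 = -1
x=50: ŷ = 22 + 2.5·50 = 147; r = 150 − 147 = 3
x=55: ŷ = 22 + 2.5·55 = 159.5; r = 155.5 − 159.5 = -4
x=60: ŷ = 22 + 2.5·60 = 172; r = 177 − 172 = 5
x=65: ŷ = 22 + 2.5·65 = 184.5; r = 185.5 − 184.5 = 1
x=70: ŷ = 22 + 2.5·70 = 197; r = 194 − 197 = -3
Largest |r| is 5 at x = 60, residual 5.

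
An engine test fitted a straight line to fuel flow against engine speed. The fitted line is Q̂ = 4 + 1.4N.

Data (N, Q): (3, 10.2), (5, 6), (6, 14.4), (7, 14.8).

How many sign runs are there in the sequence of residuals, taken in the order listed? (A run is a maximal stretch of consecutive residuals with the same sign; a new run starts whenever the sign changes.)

N=3: Q̂ = 4 + 1.4·3 = 8.2; e = 10.2 − 8.2 = 2
N=5: Q̂ = 4 + 1.4·5 = 11; e = 6 − 11 = -5
N=6: Q̂ = 4 + 1.4·6 = 12.4; e = 14.4 − 12.4 = 2
N=7: Q̂ = 4 + 1.4·7 = 13.8; e = 14.8 − 13.8 = 1
Signs: + − + +
Runs: +×1, −×1, +×2 → 3

3 runs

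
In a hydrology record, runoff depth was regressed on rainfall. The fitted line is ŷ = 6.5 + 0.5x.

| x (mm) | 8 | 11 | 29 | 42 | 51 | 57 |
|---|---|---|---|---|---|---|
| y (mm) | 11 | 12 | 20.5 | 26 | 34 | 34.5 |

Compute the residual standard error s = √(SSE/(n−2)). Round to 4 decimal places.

x=8: ŷ = 6.5 + 0.5·8 = 10.5; r = 11 − 10.5 = 0.5
x=11: ŷ = 6.5 + 0.5·11 = 12; r = 12 − 12 = 0
x=29: ŷ = 6.5 + 0.5·29 = 21; r = 20.5 − 21 = -0.5
x=42: ŷ = 6.5 + 0.5·42 = 27.5; r = 26 − 27.5 = -1.5
x=51: ŷ = 6.5 + 0.5·51 = 32; r = 34 − 32 = 2
x=57: ŷ = 6.5 + 0.5·57 = 35; r = 34.5 − 35 = -0.5
SSE = 0.25 + 0 + 0.25 + 2.25 + 4 + 0.25 = 7
s = √(7/4) = √1.75 ≈ 1.3229

s = 1.3229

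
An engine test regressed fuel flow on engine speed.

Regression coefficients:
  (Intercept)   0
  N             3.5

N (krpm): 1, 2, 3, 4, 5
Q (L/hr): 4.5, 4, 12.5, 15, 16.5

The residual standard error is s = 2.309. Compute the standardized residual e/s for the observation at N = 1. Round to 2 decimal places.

0.43

ŷ = 3.5·1 = 3.5
e = 4.5 − 3.5 = 1
e/s = 1 / 2.309 = 0.43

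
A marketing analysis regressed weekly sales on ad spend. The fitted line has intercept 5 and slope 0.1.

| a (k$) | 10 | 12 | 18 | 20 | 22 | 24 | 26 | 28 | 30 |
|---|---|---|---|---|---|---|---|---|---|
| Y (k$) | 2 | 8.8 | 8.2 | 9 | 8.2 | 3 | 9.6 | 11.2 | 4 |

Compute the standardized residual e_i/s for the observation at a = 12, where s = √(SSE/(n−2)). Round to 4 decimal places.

a=10: ŷ = 5 + 0.1·10 = 6; e = 2 − 6 = -4
a=12: ŷ = 5 + 0.1·12 = 6.2; e = 8.8 − 6.2 = 2.6
a=18: ŷ = 5 + 0.1·18 = 6.8; e = 8.2 − 6.8 = 1.4
a=20: ŷ = 5 + 0.1·20 = 7; e = 9 − 7 = 2
a=22: ŷ = 5 + 0.1·22 = 7.2; e = 8.2 − 7.2 = 1
a=24: ŷ = 5 + 0.1·24 = 7.4; e = 3 − 7.4 = -4.4
a=26: ŷ = 5 + 0.1·26 = 7.6; e = 9.6 − 7.6 = 2
a=28: ŷ = 5 + 0.1·28 = 7.8; e = 11.2 − 7.8 = 3.4
a=30: ŷ = 5 + 0.1·30 = 8; e = 4 − 8 = -4
SSE = 16 + 6.76 + 1.96 + 4 + 1 + 19.36 + 4 + 11.56 + 16 = 80.64
s = √(80.64/7) = 3.39411
e/s = 2.6 / 3.39411 = 0.7660

0.7660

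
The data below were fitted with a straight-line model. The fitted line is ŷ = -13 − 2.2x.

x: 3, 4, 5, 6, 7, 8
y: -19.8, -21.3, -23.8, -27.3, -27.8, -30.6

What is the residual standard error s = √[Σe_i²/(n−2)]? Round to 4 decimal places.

s = 0.6892

x=3: ŷ = -13 − 2.2·3 = -19.6; e = -19.8 − (-19.6) = -0.2
x=4: ŷ = -13 − 2.2·4 = -21.8; e = -21.3 − (-21.8) = 0.5
x=5: ŷ = -13 − 2.2·5 = -24; e = -23.8 − (-24) = 0.2
x=6: ŷ = -13 − 2.2·6 = -26.2; e = -27.3 − (-26.2) = -1.1
x=7: ŷ = -13 − 2.2·7 = -28.4; e = -27.8 − (-28.4) = 0.6
x=8: ŷ = -13 − 2.2·8 = -30.6; e = -30.6 − (-30.6) = 0
SSE = 0.04 + 0.25 + 0.04 + 1.21 + 0.36 + 0 = 1.9
s = √(1.9/4) = √0.475 ≈ 0.6892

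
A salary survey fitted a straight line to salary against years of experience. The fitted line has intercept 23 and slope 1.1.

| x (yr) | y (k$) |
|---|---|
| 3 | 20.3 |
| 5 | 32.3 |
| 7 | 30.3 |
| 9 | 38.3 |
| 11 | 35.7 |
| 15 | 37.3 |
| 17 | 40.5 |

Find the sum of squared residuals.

x=3: ŷ = 23 + 1.1·3 = 26.3; r = 20.3 − 26.3 = -6
x=5: ŷ = 23 + 1.1·5 = 28.5; r = 32.3 − 28.5 = 3.8
x=7: ŷ = 23 + 1.1·7 = 30.7; r = 30.3 − 30.7 = -0.4
x=9: ŷ = 23 + 1.1·9 = 32.9; r = 38.3 − 32.9 = 5.4
x=11: ŷ = 23 + 1.1·11 = 35.1; r = 35.7 − 35.1 = 0.6
x=15: ŷ = 23 + 1.1·15 = 39.5; r = 37.3 − 39.5 = -2.2
x=17: ŷ = 23 + 1.1·17 = 41.7; r = 40.5 − 41.7 = -1.2
SSE = 36 + 14.44 + 0.16 + 29.16 + 0.36 + 4.84 + 1.44 = 86.4

SSE = 86.4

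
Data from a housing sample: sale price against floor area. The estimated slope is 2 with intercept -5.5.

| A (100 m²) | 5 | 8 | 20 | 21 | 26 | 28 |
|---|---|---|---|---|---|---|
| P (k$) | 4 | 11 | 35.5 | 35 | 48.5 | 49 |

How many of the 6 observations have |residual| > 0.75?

A=5: ŷ = -5.5 + 2·5 = 4.5; e = 4 − 4.5 = -0.5
A=8: ŷ = -5.5 + 2·8 = 10.5; e = 11 − 10.5 = 0.5
A=20: ŷ = -5.5 + 2·20 = 34.5; e = 35.5 − 34.5 = 1
A=21: ŷ = -5.5 + 2·21 = 36.5; e = 35 − 36.5 = -1.5
A=26: ŷ = -5.5 + 2·26 = 46.5; e = 48.5 − 46.5 = 2
A=28: ŷ = -5.5 + 2·28 = 50.5; e = 49 − 50.5 = -1.5
|e| > 0.75: A=20 (|e|=1), A=21 (|e|=1.5), A=26 (|e|=2), A=28 (|e|=1.5) → 4

4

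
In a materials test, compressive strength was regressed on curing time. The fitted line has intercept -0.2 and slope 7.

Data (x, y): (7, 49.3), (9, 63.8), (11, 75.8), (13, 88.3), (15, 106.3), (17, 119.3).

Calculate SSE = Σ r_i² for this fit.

x=7: ŷ = -0.2 + 7·7 = 48.8; r = 49.3 − 48.8 = 0.5
x=9: ŷ = -0.2 + 7·9 = 62.8; r = 63.8 − 62.8 = 1
x=11: ŷ = -0.2 + 7·11 = 76.8; r = 75.8 − 76.8 = -1
x=13: ŷ = -0.2 + 7·13 = 90.8; r = 88.3 − 90.8 = -2.5
x=15: ŷ = -0.2 + 7·15 = 104.8; r = 106.3 − 104.8 = 1.5
x=17: ŷ = -0.2 + 7·17 = 118.8; r = 119.3 − 118.8 = 0.5
SSE = 0.25 + 1 + 1 + 6.25 + 2.25 + 0.25 = 11

SSE = 11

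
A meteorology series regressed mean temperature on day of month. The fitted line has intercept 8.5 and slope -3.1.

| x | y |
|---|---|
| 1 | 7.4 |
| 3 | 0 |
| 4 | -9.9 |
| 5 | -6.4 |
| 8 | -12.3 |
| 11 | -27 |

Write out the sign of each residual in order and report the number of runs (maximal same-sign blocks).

4 runs

x=1: ŷ = 8.5 − 3.1·1 = 5.4; e = 7.4 − 5.4 = 2
x=3: ŷ = 8.5 − 3.1·3 = -0.8; e = 0 − (-0.8) = 0.8
x=4: ŷ = 8.5 − 3.1·4 = -3.9; e = -9.9 − (-3.9) = -6
x=5: ŷ = 8.5 − 3.1·5 = -7; e = -6.4 − (-7) = 0.6
x=8: ŷ = 8.5 − 3.1·8 = -16.3; e = -12.3 − (-16.3) = 4
x=11: ŷ = 8.5 − 3.1·11 = -25.6; e = -27 − (-25.6) = -1.4
Signs: + + − + + −
Runs: +×2, −×1, +×2, −×1 → 4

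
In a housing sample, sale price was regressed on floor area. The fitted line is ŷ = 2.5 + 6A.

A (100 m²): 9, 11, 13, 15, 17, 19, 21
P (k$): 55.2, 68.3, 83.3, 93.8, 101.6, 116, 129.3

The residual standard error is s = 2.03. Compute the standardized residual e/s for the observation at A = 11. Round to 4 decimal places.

ŷ = 2.5 + 6·11 = 68.5
e = 68.3 − 68.5 = -0.2
e/s = -0.2 / 2.03 = -0.0985

-0.0985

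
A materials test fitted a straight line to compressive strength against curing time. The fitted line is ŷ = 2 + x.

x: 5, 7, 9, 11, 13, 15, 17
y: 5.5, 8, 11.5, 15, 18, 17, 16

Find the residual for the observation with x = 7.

r = -1

ŷ = 2 + 7 = 9
r = 8 − 9 = -1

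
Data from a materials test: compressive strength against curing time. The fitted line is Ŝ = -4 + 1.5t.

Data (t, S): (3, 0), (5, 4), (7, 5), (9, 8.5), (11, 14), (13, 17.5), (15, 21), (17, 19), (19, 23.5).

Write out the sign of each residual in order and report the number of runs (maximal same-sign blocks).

5 runs

t=3: Ŝ = -4 + 1.5·3 = 0.5; e = 0 − 0.5 = -0.5
t=5: Ŝ = -4 + 1.5·5 = 3.5; e = 4 − 3.5 = 0.5
t=7: Ŝ = -4 + 1.5·7 = 6.5; e = 5 − 6.5 = -1.5
t=9: Ŝ = -4 + 1.5·9 = 9.5; e = 8.5 − 9.5 = -1
t=11: Ŝ = -4 + 1.5·11 = 12.5; e = 14 − 12.5 = 1.5
t=13: Ŝ = -4 + 1.5·13 = 15.5; e = 17.5 − 15.5 = 2
t=15: Ŝ = -4 + 1.5·15 = 18.5; e = 21 − 18.5 = 2.5
t=17: Ŝ = -4 + 1.5·17 = 21.5; e = 19 − 21.5 = -2.5
t=19: Ŝ = -4 + 1.5·19 = 24.5; e = 23.5 − 24.5 = -1
Signs: − + − − + + + − −
Runs: −×1, +×1, −×2, +×3, −×2 → 5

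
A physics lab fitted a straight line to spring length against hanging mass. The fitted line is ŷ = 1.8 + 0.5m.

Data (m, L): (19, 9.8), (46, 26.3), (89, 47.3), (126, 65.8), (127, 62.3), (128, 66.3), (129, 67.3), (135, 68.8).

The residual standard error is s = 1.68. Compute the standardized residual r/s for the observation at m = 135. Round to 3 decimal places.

ŷ = 1.8 + 0.5·135 = 69.3
r = 68.8 − 69.3 = -0.5
r/s = -0.5 / 1.68 = -0.298

-0.298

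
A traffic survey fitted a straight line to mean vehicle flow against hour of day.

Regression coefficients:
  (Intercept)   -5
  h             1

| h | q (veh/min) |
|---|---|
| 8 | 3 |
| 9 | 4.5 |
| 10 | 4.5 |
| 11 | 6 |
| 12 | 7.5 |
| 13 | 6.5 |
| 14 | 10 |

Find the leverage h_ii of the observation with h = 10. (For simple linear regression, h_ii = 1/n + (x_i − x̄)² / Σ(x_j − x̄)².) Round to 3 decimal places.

h = 0.179

h̄ = (8 + 9 + 10 + 11 + 12 + 13 + 14)/7 = 11
Σ(h − h̄)² = 9 + 4 + 1 + 0 + 1 + 4 + 9 = 28
h = 1/7 + (-1)²/28 = 0.142857 + 0.0357143 = 0.179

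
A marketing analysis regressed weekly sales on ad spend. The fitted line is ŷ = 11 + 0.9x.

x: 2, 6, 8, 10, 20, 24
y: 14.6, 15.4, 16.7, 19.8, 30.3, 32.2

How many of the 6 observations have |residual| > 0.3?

5

x=2: ŷ = 11 + 0.9·2 = 12.8; r = 14.6 − 12.8 = 1.8
x=6: ŷ = 11 + 0.9·6 = 16.4; r = 15.4 − 16.4 = -1
x=8: ŷ = 11 + 0.9·8 = 18.2; r = 16.7 − 18.2 = -1.5
x=10: ŷ = 11 + 0.9·10 = 20; r = 19.8 − 20 = -0.2
x=20: ŷ = 11 + 0.9·20 = 29; r = 30.3 − 29 = 1.3
x=24: ŷ = 11 + 0.9·24 = 32.6; r = 32.2 − 32.6 = -0.4
|r| > 0.3: x=2 (|r|=1.8), x=6 (|r|=1), x=8 (|r|=1.5), x=20 (|r|=1.3), x=24 (|r|=0.4) → 5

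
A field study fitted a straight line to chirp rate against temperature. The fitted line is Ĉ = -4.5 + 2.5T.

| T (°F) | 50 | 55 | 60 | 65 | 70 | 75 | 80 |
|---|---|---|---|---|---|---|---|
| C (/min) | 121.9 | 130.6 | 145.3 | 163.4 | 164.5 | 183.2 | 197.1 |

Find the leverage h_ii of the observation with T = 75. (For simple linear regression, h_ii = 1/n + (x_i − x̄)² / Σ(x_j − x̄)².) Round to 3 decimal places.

T̄ = (50 + 55 + 60 + 65 + 70 + 75 + 80)/7 = 65
Σ(T − T̄)² = 225 + 100 + 25 + 0 + 25 + 100 + 225 = 700
h = 1/7 + (10)²/700 = 0.142857 + 0.142857 = 0.286

h = 0.286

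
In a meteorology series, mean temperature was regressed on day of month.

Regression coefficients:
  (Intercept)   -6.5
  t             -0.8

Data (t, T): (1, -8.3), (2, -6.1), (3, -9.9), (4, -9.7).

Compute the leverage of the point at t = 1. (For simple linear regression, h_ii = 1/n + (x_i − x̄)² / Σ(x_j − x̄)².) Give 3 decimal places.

h = 0.700

t̄ = (1 + 2 + 3 + 4)/4 = 2.5
Σ(t − t̄)² = 2.25 + 0.25 + 0.25 + 2.25 = 5
h = 1/4 + (-1.5)²/5 = 0.25 + 0.45 = 0.700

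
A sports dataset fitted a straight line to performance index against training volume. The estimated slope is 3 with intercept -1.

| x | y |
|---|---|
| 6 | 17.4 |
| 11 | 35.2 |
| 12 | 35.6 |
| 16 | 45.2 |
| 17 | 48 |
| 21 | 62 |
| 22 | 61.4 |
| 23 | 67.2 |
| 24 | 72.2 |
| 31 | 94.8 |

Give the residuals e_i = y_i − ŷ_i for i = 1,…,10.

x=6: ŷ = -1 + 3·6 = 17; e = 17.4 − 17 = 0.4
x=11: ŷ = -1 + 3·11 = 32; e = 35.2 − 32 = 3.2
x=12: ŷ = -1 + 3·12 = 35; e = 35.6 − 35 = 0.6
x=16: ŷ = -1 + 3·16 = 47; e = 45.2 − 47 = -1.8
x=17: ŷ = -1 + 3·17 = 50; e = 48 − 50 = -2
x=21: ŷ = -1 + 3·21 = 62; e = 62 − 62 = 0
x=22: ŷ = -1 + 3·22 = 65; e = 61.4 − 65 = -3.6
x=23: ŷ = -1 + 3·23 = 68; e = 67.2 − 68 = -0.8
x=24: ŷ = -1 + 3·24 = 71; e = 72.2 − 71 = 1.2
x=31: ŷ = -1 + 3·31 = 92; e = 94.8 − 92 = 2.8

0.4, 3.2, 0.6, -1.8, -2, 0, -3.6, -0.8, 1.2, 2.8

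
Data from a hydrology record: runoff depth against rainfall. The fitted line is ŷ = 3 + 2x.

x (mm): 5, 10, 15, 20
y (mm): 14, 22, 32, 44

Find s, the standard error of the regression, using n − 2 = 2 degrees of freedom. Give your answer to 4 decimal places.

x=5: ŷ = 3 + 2·5 = 13; e = 14 − 13 = 1
x=10: ŷ = 3 + 2·10 = 23; e = 22 − 23 = -1
x=15: ŷ = 3 + 2·15 = 33; e = 32 − 33 = -1
x=20: ŷ = 3 + 2·20 = 43; e = 44 − 43 = 1
SSE = 1 + 1 + 1 + 1 = 4
s = √(4/2) = √2 ≈ 1.4142

s = 1.4142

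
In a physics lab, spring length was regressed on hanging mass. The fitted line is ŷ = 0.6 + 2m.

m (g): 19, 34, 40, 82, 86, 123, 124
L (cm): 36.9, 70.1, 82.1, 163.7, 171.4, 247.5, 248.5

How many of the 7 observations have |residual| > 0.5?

m=19: ŷ = 0.6 + 2·19 = 38.6; e = 36.9 − 38.6 = -1.7
m=34: ŷ = 0.6 + 2·34 = 68.6; e = 70.1 − 68.6 = 1.5
m=40: ŷ = 0.6 + 2·40 = 80.6; e = 82.1 − 80.6 = 1.5
m=82: ŷ = 0.6 + 2·82 = 164.6; e = 163.7 − 164.6 = -0.9
m=86: ŷ = 0.6 + 2·86 = 172.6; e = 171.4 − 172.6 = -1.2
m=123: ŷ = 0.6 + 2·123 = 246.6; e = 247.5 − 246.6 = 0.9
m=124: ŷ = 0.6 + 2·124 = 248.6; e = 248.5 − 248.6 = -0.1
|e| > 0.5: m=19 (|e|=1.7), m=34 (|e|=1.5), m=40 (|e|=1.5), m=82 (|e|=0.9), m=86 (|e|=1.2), m=123 (|e|=0.9) → 6

6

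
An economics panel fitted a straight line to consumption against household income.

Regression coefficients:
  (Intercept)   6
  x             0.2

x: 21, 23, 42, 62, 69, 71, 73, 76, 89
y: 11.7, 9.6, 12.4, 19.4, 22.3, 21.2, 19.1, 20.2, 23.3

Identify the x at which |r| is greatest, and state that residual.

x=21: ŷ = 6 + 0.2·21 = 10.2; r = 11.7 − 10.2 = 1.5
x=23: ŷ = 6 + 0.2·23 = 10.6; r = 9.6 − 10.6 = -1
x=42: ŷ = 6 + 0.2·42 = 14.4; r = 12.4 − 14.4 = -2
x=62: ŷ = 6 + 0.2·62 = 18.4; r = 19.4 − 18.4 = 1
x=69: ŷ = 6 + 0.2·69 = 19.8; r = 22.3 − 19.8 = 2.5
x=71: ŷ = 6 + 0.2·71 = 20.2; r = 21.2 − 20.2 = 1
x=73: ŷ = 6 + 0.2·73 = 20.6; r = 19.1 − 20.6 = -1.5
x=76: ŷ = 6 + 0.2·76 = 21.2; r = 20.2 − 21.2 = -1
x=89: ŷ = 6 + 0.2·89 = 23.8; r = 23.3 − 23.8 = -0.5
Largest |r| is 2.5 at x = 69, residual 2.5.

x = 69, r = 2.5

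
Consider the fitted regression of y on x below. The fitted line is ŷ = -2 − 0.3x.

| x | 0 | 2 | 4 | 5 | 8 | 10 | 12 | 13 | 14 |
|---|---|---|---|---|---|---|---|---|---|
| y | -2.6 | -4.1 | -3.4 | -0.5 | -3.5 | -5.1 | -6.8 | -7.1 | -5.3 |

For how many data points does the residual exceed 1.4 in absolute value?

x=0: ŷ = -2 − 0.3·0 = -2; e = -2.6 − (-2) = -0.6
x=2: ŷ = -2 − 0.3·2 = -2.6; e = -4.1 − (-2.6) = -1.5
x=4: ŷ = -2 − 0.3·4 = -3.2; e = -3.4 − (-3.2) = -0.2
x=5: ŷ = -2 − 0.3·5 = -3.5; e = -0.5 − (-3.5) = 3
x=8: ŷ = -2 − 0.3·8 = -4.4; e = -3.5 − (-4.4) = 0.9
x=10: ŷ = -2 − 0.3·10 = -5; e = -5.1 − (-5) = -0.1
x=12: ŷ = -2 − 0.3·12 = -5.6; e = -6.8 − (-5.6) = -1.2
x=13: ŷ = -2 − 0.3·13 = -5.9; e = -7.1 − (-5.9) = -1.2
x=14: ŷ = -2 − 0.3·14 = -6.2; e = -5.3 − (-6.2) = 0.9
|e| > 1.4: x=2 (|e|=1.5), x=5 (|e|=3) → 2

2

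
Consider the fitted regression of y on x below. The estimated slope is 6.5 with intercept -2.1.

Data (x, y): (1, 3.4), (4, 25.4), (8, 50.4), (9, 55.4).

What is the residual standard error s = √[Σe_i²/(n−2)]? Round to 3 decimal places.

x=1: ŷ = -2.1 + 6.5·1 = 4.4; e = 3.4 − 4.4 = -1
x=4: ŷ = -2.1 + 6.5·4 = 23.9; e = 25.4 − 23.9 = 1.5
x=8: ŷ = -2.1 + 6.5·8 = 49.9; e = 50.4 − 49.9 = 0.5
x=9: ŷ = -2.1 + 6.5·9 = 56.4; e = 55.4 − 56.4 = -1
SSE = 1 + 2.25 + 0.25 + 1 = 4.5
s = √(4.5/2) = √2.25 ≈ 1.500

s = 1.500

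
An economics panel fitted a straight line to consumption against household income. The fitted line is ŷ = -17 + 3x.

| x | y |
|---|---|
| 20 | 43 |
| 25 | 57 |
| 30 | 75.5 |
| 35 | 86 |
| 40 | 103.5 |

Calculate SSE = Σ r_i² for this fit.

x=20: ŷ = -17 + 3·20 = 43; r = 43 − 43 = 0
x=25: ŷ = -17 + 3·25 = 58; r = 57 − 58 = -1
x=30: ŷ = -17 + 3·30 = 73; r = 75.5 − 73 = 2.5
x=35: ŷ = -17 + 3·35 = 88; r = 86 − 88 = -2
x=40: ŷ = -17 + 3·40 = 103; r = 103.5 − 103 = 0.5
SSE = 0 + 1 + 6.25 + 4 + 0.25 = 11.5

SSE = 11.5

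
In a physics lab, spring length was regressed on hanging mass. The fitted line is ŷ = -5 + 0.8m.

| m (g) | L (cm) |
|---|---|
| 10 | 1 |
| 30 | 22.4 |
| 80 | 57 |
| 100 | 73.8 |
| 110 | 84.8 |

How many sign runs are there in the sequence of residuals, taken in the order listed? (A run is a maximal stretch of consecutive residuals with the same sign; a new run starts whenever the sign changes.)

4 runs

m=10: ŷ = -5 + 0.8·10 = 3; e = 1 − 3 = -2
m=30: ŷ = -5 + 0.8·30 = 19; e = 22.4 − 19 = 3.4
m=80: ŷ = -5 + 0.8·80 = 59; e = 57 − 59 = -2
m=100: ŷ = -5 + 0.8·100 = 75; e = 73.8 − 75 = -1.2
m=110: ŷ = -5 + 0.8·110 = 83; e = 84.8 − 83 = 1.8
Signs: − + − − +
Runs: −×1, +×1, −×2, +×1 → 4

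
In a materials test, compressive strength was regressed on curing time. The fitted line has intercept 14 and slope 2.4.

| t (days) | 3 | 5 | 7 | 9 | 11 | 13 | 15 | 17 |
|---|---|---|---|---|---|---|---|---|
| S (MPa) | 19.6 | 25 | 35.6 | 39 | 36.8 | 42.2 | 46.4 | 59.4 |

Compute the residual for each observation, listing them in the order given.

-1.6, -1, 4.8, 3.4, -3.6, -3, -3.6, 4.6

t=3: ŷ = 14 + 2.4·3 = 21.2; e = 19.6 − 21.2 = -1.6
t=5: ŷ = 14 + 2.4·5 = 26; e = 25 − 26 = -1
t=7: ŷ = 14 + 2.4·7 = 30.8; e = 35.6 − 30.8 = 4.8
t=9: ŷ = 14 + 2.4·9 = 35.6; e = 39 − 35.6 = 3.4
t=11: ŷ = 14 + 2.4·11 = 40.4; e = 36.8 − 40.4 = -3.6
t=13: ŷ = 14 + 2.4·13 = 45.2; e = 42.2 − 45.2 = -3
t=15: ŷ = 14 + 2.4·15 = 50; e = 46.4 − 50 = -3.6
t=17: ŷ = 14 + 2.4·17 = 54.8; e = 59.4 − 54.8 = 4.6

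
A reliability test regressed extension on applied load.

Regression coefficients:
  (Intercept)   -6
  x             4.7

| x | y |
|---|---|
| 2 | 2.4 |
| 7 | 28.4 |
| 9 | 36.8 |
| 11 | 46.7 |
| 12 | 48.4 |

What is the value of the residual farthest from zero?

e = -2

x=2: ŷ = -6 + 4.7·2 = 3.4; e = 2.4 − 3.4 = -1
x=7: ŷ = -6 + 4.7·7 = 26.9; e = 28.4 − 26.9 = 1.5
x=9: ŷ = -6 + 4.7·9 = 36.3; e = 36.8 − 36.3 = 0.5
x=11: ŷ = -6 + 4.7·11 = 45.7; e = 46.7 − 45.7 = 1
x=12: ŷ = -6 + 4.7·12 = 50.4; e = 48.4 − 50.4 = -2
Largest |e| is 2 at x = 12, residual -2.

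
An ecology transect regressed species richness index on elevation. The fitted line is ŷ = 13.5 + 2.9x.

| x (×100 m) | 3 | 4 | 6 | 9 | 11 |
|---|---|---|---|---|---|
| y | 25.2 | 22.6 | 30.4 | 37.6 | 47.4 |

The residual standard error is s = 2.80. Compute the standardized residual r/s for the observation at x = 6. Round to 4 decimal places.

-0.1786

ŷ = 13.5 + 2.9·6 = 30.9
r = 30.4 − 30.9 = -0.5
r/s = -0.5 / 2.80 = -0.1786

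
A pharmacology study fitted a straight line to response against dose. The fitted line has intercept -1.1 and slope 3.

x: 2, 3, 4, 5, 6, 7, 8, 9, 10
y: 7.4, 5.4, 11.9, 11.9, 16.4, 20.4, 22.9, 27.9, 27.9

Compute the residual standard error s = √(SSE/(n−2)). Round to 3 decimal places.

x=2: ŷ = -1.1 + 3·2 = 4.9; r = 7.4 − 4.9 = 2.5
x=3: ŷ = -1.1 + 3·3 = 7.9; r = 5.4 − 7.9 = -2.5
x=4: ŷ = -1.1 + 3·4 = 10.9; r = 11.9 − 10.9 = 1
x=5: ŷ = -1.1 + 3·5 = 13.9; r = 11.9 − 13.9 = -2
x=6: ŷ = -1.1 + 3·6 = 16.9; r = 16.4 − 16.9 = -0.5
x=7: ŷ = -1.1 + 3·7 = 19.9; r = 20.4 − 19.9 = 0.5
x=8: ŷ = -1.1 + 3·8 = 22.9; r = 22.9 − 22.9 = 0
x=9: ŷ = -1.1 + 3·9 = 25.9; r = 27.9 − 25.9 = 2
x=10: ŷ = -1.1 + 3·10 = 28.9; r = 27.9 − 28.9 = -1
SSE = 6.25 + 6.25 + 1 + 4 + 0.25 + 0.25 + 0 + 4 + 1 = 23
s = √(23/7) = √3.28571 ≈ 1.813

s = 1.813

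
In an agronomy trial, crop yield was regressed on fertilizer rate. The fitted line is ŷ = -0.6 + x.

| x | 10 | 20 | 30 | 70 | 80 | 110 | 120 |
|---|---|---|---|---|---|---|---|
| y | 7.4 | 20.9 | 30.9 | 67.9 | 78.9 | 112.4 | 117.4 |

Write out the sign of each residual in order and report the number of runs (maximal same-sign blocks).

x=10: ŷ = -0.6 + 10 = 9.4; e = 7.4 − 9.4 = -2
x=20: ŷ = -0.6 + 20 = 19.4; e = 20.9 − 19.4 = 1.5
x=30: ŷ = -0.6 + 30 = 29.4; e = 30.9 − 29.4 = 1.5
x=70: ŷ = -0.6 + 70 = 69.4; e = 67.9 − 69.4 = -1.5
x=80: ŷ = -0.6 + 80 = 79.4; e = 78.9 − 79.4 = -0.5
x=110: ŷ = -0.6 + 110 = 109.4; e = 112.4 − 109.4 = 3
x=120: ŷ = -0.6 + 120 = 119.4; e = 117.4 − 119.4 = -2
Signs: − + + − − + −
Runs: −×1, +×2, −×2, +×1, −×1 → 5

5 runs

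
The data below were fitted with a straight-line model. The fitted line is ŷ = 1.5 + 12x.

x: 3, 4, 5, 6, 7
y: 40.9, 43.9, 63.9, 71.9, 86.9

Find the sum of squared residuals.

SSE = 53.2

x=3: ŷ = 1.5 + 12·3 = 37.5; e = 40.9 − 37.5 = 3.4
x=4: ŷ = 1.5 + 12·4 = 49.5; e = 43.9 − 49.5 = -5.6
x=5: ŷ = 1.5 + 12·5 = 61.5; e = 63.9 − 61.5 = 2.4
x=6: ŷ = 1.5 + 12·6 = 73.5; e = 71.9 − 73.5 = -1.6
x=7: ŷ = 1.5 + 12·7 = 85.5; e = 86.9 − 85.5 = 1.4
SSE = 11.56 + 31.36 + 5.76 + 2.56 + 1.96 = 53.2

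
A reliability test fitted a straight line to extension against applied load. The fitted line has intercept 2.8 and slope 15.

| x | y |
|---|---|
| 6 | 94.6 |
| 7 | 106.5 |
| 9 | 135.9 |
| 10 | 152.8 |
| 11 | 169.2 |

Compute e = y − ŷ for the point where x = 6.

ŷ = 2.8 + 15·6 = 92.8
e = 94.6 − 92.8 = 1.8

e = 1.8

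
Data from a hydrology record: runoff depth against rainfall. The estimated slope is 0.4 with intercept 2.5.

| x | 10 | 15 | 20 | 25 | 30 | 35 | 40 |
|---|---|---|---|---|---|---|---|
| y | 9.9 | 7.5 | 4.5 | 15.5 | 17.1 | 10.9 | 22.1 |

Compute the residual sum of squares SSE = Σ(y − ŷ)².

x=10: ŷ = 2.5 + 0.4·10 = 6.5; r = 9.9 − 6.5 = 3.4
x=15: ŷ = 2.5 + 0.4·15 = 8.5; r = 7.5 − 8.5 = -1
x=20: ŷ = 2.5 + 0.4·20 = 10.5; r = 4.5 − 10.5 = -6
x=25: ŷ = 2.5 + 0.4·25 = 12.5; r = 15.5 − 12.5 = 3
x=30: ŷ = 2.5 + 0.4·30 = 14.5; r = 17.1 − 14.5 = 2.6
x=35: ŷ = 2.5 + 0.4·35 = 16.5; r = 10.9 − 16.5 = -5.6
x=40: ŷ = 2.5 + 0.4·40 = 18.5; r = 22.1 − 18.5 = 3.6
SSE = 11.56 + 1 + 36 + 9 + 6.76 + 31.36 + 12.96 = 108.64

SSE = 108.64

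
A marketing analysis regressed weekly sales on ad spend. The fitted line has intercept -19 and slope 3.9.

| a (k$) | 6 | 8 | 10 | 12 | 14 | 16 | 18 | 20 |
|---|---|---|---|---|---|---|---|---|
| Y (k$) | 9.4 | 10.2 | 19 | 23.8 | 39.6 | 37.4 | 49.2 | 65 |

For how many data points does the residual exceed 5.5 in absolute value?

a=6: ŷ = -19 + 3.9·6 = 4.4; e = 9.4 − 4.4 = 5
a=8: ŷ = -19 + 3.9·8 = 12.2; e = 10.2 − 12.2 = -2
a=10: ŷ = -19 + 3.9·10 = 20; e = 19 − 20 = -1
a=12: ŷ = -19 + 3.9·12 = 27.8; e = 23.8 − 27.8 = -4
a=14: ŷ = -19 + 3.9·14 = 35.6; e = 39.6 − 35.6 = 4
a=16: ŷ = -19 + 3.9·16 = 43.4; e = 37.4 − 43.4 = -6
a=18: ŷ = -19 + 3.9·18 = 51.2; e = 49.2 − 51.2 = -2
a=20: ŷ = -19 + 3.9·20 = 59; e = 65 − 59 = 6
|e| > 5.5: a=16 (|e|=6), a=20 (|e|=6) → 2

2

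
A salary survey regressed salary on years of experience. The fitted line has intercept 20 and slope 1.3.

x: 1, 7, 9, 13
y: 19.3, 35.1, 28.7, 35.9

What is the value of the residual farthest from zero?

x=1: ŷ = 20 + 1.3·1 = 21.3; r = 19.3 − 21.3 = -2
x=7: ŷ = 20 + 1.3·7 = 29.1; r = 35.1 − 29.1 = 6
x=9: ŷ = 20 + 1.3·9 = 31.7; r = 28.7 − 31.7 = -3
x=13: ŷ = 20 + 1.3·13 = 36.9; r = 35.9 − 36.9 = -1
Largest |r| is 6 at x = 7, residual 6.

r = 6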